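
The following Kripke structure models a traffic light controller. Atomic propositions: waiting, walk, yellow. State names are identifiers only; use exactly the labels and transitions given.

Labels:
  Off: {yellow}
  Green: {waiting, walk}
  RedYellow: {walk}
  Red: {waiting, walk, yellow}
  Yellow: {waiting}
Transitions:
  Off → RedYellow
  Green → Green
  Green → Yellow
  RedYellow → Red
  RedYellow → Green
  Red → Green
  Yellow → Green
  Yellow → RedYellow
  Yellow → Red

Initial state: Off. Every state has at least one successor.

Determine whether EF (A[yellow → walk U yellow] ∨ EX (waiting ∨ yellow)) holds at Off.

States satisfying A[yellow → walk U yellow] ∨ EX (waiting ∨ yellow): {Off, Green, RedYellow, Red, Yellow}.
States satisfying EF (A[yellow → walk U yellow] ∨ EX (waiting ∨ yellow)): {Off, Green, RedYellow, Red, Yellow}.
Some path from Off reaches a state where A[yellow → walk U yellow] ∨ EX (waiting ∨ yellow) holds.
Off ∈ Sat(EF (A[yellow → walk U yellow] ∨ EX (waiting ∨ yellow))).

Holds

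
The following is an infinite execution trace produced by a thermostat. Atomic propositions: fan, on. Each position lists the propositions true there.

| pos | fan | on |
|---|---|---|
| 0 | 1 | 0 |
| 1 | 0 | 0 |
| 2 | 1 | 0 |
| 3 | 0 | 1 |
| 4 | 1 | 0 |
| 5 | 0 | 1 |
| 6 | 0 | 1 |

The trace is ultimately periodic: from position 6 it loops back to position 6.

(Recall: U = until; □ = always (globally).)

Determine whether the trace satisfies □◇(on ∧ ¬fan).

Satisfied

◇(on ∧ ¬fan) holds at every position 0..6, and those are all positions ever visited, so □◇(on ∧ ¬fan) holds.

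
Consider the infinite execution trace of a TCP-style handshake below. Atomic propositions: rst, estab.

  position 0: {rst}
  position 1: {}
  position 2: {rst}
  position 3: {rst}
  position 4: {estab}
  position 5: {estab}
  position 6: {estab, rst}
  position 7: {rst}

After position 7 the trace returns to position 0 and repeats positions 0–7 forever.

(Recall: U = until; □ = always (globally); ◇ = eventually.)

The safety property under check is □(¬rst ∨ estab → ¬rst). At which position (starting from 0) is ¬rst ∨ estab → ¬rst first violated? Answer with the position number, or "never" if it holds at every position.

6

Check ¬rst ∨ estab → ¬rst at each position in order: 0 ✓, 1 ✓, 2 ✓, 3 ✓, 4 ✓, 5 ✓.
At position 6 the labels are {estab, rst}, so ¬rst ∨ estab → ¬rst is false there. This is the first violation.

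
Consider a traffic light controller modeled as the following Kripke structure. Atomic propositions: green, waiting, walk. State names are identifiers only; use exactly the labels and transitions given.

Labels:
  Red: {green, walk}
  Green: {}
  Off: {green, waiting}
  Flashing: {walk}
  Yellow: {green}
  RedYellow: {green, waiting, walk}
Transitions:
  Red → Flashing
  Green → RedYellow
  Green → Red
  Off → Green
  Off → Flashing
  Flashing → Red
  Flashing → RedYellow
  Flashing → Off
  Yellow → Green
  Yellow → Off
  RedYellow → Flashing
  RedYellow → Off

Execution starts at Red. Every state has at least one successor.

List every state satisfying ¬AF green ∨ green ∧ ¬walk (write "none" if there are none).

States satisfying green: {Red, Off, Yellow, RedYellow}.
States satisfying AF green: {Red, Green, Off, Flashing, Yellow, RedYellow}.
States satisfying ¬AF green: ∅.
States satisfying ¬walk: {Green, Off, Yellow}.
States satisfying green ∧ ¬walk: {Off, Yellow}.
States satisfying ¬AF green ∨ green ∧ ¬walk: {Off, Yellow}.

{Off, Yellow}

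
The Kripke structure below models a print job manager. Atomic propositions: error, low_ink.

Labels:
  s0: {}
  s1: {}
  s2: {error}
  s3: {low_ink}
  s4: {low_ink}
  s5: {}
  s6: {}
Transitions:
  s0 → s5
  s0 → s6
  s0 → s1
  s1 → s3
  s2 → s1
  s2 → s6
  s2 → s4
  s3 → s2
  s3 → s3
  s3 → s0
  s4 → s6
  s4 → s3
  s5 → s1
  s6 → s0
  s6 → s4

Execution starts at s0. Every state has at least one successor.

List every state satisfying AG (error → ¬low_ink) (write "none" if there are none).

{s0, s1, s2, s3, s4, s5, s6}

States satisfying error → ¬low_ink: {s0, s1, s2, s3, s4, s5, s6}.
States satisfying AG (error → ¬low_ink): {s0, s1, s2, s3, s4, s5, s6}.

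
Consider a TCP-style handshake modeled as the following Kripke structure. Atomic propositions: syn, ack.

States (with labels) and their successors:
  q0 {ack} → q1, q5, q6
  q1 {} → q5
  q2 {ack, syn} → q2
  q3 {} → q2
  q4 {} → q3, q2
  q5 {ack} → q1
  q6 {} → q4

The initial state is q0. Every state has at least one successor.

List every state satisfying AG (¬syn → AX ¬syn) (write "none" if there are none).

States satisfying ¬syn → AX ¬syn: {q0, q1, q2, q5, q6}.
States satisfying AG (¬syn → AX ¬syn): {q1, q2, q5}.

{q1, q2, q5}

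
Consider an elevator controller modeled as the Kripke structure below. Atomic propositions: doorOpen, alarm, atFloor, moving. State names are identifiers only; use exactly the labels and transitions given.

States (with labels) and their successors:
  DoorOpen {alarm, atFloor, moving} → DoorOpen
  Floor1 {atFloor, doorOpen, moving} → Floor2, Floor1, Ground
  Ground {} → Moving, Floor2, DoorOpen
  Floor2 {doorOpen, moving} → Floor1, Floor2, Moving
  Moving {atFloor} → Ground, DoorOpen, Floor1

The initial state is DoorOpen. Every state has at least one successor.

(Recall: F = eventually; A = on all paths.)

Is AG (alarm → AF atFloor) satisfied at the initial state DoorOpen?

Holds

States satisfying alarm → AF atFloor: {DoorOpen, Floor1, Ground, Floor2, Moving}.
States satisfying AG (alarm → AF atFloor): {DoorOpen, Floor1, Ground, Floor2, Moving}.
Every state reachable from DoorOpen satisfies alarm → AF atFloor.
DoorOpen ∈ Sat(AG (alarm → AF atFloor)).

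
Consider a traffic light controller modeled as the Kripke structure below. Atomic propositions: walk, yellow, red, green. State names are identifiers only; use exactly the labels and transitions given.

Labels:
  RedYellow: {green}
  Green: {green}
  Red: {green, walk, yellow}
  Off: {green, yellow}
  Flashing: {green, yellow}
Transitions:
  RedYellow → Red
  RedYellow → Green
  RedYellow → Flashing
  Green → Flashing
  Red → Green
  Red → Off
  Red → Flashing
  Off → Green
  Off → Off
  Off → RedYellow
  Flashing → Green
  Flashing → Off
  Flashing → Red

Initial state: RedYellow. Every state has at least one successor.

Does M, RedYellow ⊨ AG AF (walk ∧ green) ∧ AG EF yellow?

States satisfying AF (walk ∧ green): {Red}.
States satisfying AG AF (walk ∧ green): ∅.
States satisfying EF yellow: {RedYellow, Green, Red, Off, Flashing}.
States satisfying AG EF yellow: {RedYellow, Green, Red, Off, Flashing}.
States satisfying AG AF (walk ∧ green) ∧ AG EF yellow: ∅.
RedYellow ∉ Sat(AG AF (walk ∧ green) ∧ AG EF yellow).

Violated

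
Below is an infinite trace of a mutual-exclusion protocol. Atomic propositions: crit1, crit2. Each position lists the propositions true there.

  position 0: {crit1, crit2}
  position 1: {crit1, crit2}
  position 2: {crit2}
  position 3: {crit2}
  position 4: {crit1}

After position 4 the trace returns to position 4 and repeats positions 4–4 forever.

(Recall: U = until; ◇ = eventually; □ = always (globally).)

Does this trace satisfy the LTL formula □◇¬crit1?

◇¬crit1 must hold at every position from 0 onward. It fails at position 4, so □◇¬crit1 is false.

Violated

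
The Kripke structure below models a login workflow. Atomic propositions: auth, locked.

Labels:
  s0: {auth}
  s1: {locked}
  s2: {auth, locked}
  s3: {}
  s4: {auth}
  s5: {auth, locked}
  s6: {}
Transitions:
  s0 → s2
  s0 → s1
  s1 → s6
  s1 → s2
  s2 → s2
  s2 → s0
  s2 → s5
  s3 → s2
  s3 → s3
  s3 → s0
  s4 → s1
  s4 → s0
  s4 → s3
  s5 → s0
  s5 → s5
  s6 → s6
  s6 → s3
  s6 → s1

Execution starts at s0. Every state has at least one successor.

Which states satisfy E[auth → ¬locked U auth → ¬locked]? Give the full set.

States satisfying auth → ¬locked: {s0, s1, s3, s4, s6}.
States satisfying E[auth → ¬locked U auth → ¬locked]: {s0, s1, s3, s4, s6}.

{s0, s1, s3, s4, s6}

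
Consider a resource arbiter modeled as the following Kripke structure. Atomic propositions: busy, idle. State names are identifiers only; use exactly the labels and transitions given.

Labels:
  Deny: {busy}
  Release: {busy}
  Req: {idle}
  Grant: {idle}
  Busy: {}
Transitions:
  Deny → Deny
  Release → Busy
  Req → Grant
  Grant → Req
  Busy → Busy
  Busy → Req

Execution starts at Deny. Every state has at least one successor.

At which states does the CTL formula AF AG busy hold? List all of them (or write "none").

States satisfying AG busy: {Deny}.
States satisfying AF AG busy: {Deny}.

{Deny}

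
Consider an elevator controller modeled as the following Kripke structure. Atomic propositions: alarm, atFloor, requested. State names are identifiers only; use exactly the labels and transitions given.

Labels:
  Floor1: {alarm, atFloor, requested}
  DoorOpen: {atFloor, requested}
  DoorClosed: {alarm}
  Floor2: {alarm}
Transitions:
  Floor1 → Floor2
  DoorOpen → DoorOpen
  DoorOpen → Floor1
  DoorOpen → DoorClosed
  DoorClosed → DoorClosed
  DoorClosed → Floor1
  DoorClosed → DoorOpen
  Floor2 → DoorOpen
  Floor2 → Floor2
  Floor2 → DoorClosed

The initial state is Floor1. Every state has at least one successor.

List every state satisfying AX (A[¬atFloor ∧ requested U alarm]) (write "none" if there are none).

{Floor1}

States satisfying A[¬atFloor ∧ requested U alarm]: {Floor1, DoorClosed, Floor2}.
States satisfying AX (A[¬atFloor ∧ requested U alarm]): {Floor1}.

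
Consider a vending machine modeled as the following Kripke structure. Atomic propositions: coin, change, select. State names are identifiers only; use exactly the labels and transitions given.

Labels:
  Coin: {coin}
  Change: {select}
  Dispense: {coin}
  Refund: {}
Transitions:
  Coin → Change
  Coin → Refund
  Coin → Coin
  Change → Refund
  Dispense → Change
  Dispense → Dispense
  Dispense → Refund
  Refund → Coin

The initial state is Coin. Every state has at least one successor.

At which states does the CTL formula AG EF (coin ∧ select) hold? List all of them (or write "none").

States satisfying EF (coin ∧ select): ∅.
States satisfying AG EF (coin ∧ select): ∅.

none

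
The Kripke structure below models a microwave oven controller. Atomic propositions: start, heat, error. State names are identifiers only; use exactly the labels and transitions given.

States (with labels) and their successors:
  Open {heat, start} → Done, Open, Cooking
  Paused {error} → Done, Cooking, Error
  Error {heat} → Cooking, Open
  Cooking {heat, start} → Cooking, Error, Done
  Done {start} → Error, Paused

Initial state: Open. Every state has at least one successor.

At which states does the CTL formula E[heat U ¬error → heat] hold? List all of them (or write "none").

States satisfying heat: {Open, Error, Cooking}.
States satisfying ¬error → heat: {Open, Paused, Error, Cooking}.
States satisfying E[heat U ¬error → heat]: {Open, Paused, Error, Cooking}.

{Open, Paused, Error, Cooking}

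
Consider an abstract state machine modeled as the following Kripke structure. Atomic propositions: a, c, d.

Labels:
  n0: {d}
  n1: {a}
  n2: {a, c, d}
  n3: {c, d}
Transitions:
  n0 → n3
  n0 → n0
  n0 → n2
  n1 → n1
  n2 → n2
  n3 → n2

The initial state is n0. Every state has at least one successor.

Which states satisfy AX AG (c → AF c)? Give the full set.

States satisfying AG (c → AF c): {n0, n1, n2, n3}.
States satisfying AX AG (c → AF c): {n0, n1, n2, n3}.

{n0, n1, n2, n3}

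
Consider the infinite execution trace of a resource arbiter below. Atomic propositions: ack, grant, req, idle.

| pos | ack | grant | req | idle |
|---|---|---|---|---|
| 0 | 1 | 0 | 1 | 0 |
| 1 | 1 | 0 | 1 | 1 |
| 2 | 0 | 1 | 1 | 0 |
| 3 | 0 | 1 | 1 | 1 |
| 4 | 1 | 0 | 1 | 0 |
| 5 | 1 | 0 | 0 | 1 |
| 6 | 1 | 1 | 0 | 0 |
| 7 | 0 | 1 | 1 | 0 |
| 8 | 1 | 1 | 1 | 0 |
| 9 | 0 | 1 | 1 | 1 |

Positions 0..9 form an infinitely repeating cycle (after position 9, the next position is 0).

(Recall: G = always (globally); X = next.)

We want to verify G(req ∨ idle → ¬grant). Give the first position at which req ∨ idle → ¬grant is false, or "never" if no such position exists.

2

Check req ∨ idle → ¬grant at each position in order: 0 ✓, 1 ✓.
At position 2 the labels are {grant, req}, so req ∨ idle → ¬grant is false there. This is the first violation.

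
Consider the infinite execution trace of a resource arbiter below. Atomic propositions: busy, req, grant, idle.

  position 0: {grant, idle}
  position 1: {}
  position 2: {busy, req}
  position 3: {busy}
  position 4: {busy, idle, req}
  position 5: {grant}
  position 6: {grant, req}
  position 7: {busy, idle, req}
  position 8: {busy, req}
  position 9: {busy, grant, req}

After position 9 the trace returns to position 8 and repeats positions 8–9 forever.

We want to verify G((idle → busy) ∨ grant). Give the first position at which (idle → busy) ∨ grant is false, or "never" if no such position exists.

(idle → busy) ∨ grant holds at every position 0..9, and those are all the positions the trace ever visits, so the invariant G((idle → busy) ∨ grant) is never violated.

never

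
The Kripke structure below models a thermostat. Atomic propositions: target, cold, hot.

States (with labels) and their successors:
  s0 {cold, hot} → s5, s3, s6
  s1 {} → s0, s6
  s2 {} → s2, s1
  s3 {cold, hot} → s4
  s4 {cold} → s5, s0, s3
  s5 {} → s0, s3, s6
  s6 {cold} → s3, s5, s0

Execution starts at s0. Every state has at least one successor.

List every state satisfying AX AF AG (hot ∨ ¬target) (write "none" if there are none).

{s0, s1, s2, s3, s4, s5, s6}

States satisfying AF AG (hot ∨ ¬target): {s0, s1, s2, s3, s4, s5, s6}.
States satisfying AX AF AG (hot ∨ ¬target): {s0, s1, s2, s3, s4, s5, s6}.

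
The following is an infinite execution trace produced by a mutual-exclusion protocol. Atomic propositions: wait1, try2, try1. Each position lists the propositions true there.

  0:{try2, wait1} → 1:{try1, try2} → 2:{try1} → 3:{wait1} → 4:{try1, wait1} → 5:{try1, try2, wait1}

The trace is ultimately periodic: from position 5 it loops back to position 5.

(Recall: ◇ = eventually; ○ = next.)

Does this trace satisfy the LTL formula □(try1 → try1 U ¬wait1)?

try1 → try1 U ¬wait1 must hold at every position from 0 onward. It fails at position 4, so □(try1 → try1 U ¬wait1) is false.
Positions where try1 holds: 1, 2, 4, 5.
Check try1 U ¬wait1 at each: 1→ok, 2→ok, 4→fails, 5→fails.

Does not hold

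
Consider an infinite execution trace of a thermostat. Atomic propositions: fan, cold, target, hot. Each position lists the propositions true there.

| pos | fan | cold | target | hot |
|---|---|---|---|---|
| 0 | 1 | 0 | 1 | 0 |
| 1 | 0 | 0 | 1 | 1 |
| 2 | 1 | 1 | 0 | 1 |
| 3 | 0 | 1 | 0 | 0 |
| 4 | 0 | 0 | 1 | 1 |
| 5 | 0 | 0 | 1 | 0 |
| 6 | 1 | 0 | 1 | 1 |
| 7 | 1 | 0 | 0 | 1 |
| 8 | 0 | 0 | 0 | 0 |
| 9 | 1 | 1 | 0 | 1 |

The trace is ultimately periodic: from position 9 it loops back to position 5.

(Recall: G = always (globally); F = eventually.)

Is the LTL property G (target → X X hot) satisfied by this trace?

target → X X hot must hold at every position from 0 onward. It fails at position 1, so G (target → X X hot) is false.
Positions where target holds: 0, 1, 4, 5, 6.
Check X X hot at each: 0→ok, 1→fails, 4→ok, 5→ok, 6→fails.

Violated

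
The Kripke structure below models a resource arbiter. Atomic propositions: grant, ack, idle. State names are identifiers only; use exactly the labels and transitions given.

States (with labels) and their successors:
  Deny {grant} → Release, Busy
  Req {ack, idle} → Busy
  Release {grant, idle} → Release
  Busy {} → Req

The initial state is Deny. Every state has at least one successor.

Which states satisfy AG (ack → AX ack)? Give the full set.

States satisfying ack → AX ack: {Deny, Release, Busy}.
States satisfying AG (ack → AX ack): {Release}.

{Release}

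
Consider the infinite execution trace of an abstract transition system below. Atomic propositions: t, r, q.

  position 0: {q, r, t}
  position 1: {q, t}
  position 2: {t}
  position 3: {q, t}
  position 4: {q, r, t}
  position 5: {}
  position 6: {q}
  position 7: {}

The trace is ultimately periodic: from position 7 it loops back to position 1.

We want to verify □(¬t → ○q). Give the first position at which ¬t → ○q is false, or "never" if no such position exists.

Check ¬t → ○q at each position in order: 0 ✓, 1 ✓, 2 ✓, 3 ✓, 4 ✓, 5 ✓.
At position 6 the labels are {q} and the next position 7 has {}, so ¬t → ○q is false there. This is the first violation.

6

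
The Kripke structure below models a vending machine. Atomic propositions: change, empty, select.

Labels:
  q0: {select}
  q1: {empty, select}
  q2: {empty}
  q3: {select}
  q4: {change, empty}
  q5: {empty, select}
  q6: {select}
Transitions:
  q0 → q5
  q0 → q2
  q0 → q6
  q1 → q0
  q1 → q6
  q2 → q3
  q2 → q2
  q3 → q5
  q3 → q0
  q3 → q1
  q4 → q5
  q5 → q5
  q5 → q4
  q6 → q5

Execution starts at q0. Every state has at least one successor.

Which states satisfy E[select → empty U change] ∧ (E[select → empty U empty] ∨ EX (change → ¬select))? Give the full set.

{q4, q5}

States satisfying select → empty: {q1, q2, q4, q5}.
States satisfying change: {q4}.
States satisfying E[select → empty U change]: {q4, q5}.
States satisfying empty: {q1, q2, q4, q5}.
States satisfying E[select → empty U empty]: {q1, q2, q4, q5}.
States satisfying change → ¬select: {q0, q1, q2, q3, q4, q5, q6}.
States satisfying EX (change → ¬select): {q0, q1, q2, q3, q4, q5, q6}.
States satisfying E[select → empty U empty] ∨ EX (change → ¬select): {q0, q1, q2, q3, q4, q5, q6}.
States satisfying E[select → empty U change] ∧ (E[select → empty U empty] ∨ EX (change → ¬select)): {q4, q5}.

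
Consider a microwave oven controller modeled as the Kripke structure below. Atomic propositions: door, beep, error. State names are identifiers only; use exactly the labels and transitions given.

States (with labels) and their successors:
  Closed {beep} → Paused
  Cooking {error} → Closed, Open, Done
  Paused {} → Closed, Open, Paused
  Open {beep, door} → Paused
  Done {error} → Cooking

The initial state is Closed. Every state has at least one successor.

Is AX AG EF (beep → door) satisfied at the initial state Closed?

States satisfying AG EF (beep → door): {Closed, Cooking, Paused, Open, Done}.
States satisfying AX AG EF (beep → door): {Closed, Cooking, Paused, Open, Done}.
Closed ∈ Sat(AX AG EF (beep → door)).

Yes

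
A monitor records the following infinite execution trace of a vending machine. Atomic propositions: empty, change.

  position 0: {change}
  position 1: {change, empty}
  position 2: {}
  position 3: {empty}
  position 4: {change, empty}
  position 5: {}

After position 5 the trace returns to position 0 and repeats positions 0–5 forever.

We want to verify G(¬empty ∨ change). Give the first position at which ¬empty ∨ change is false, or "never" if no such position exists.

Check ¬empty ∨ change at each position in order: 0 ✓, 1 ✓, 2 ✓.
At position 3 the labels are {empty}, so ¬empty ∨ change is false there. This is the first violation.

3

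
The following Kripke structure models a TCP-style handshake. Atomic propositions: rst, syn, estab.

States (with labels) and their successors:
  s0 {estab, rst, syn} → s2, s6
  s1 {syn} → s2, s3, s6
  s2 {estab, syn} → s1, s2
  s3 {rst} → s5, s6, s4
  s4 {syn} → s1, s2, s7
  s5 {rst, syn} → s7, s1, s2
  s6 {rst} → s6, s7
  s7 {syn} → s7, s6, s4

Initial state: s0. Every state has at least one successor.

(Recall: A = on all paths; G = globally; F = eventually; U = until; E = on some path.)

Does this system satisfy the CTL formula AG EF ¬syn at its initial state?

States satisfying EF ¬syn: {s0, s1, s2, s3, s4, s5, s6, s7}.
States satisfying AG EF ¬syn: {s0, s1, s2, s3, s4, s5, s6, s7}.
Every state reachable from s0 satisfies EF ¬syn.
s0 ∈ Sat(AG EF ¬syn).

Holds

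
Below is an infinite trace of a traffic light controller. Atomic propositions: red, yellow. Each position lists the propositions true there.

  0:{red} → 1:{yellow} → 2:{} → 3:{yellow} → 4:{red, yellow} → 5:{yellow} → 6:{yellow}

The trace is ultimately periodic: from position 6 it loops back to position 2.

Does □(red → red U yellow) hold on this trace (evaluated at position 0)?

red → red U yellow holds at every position 0..6, and those are all positions ever visited, so □(red → red U yellow) holds.
Positions where red holds: 0, 4.
Check red U yellow at each: 0→ok, 4→ok.

Holds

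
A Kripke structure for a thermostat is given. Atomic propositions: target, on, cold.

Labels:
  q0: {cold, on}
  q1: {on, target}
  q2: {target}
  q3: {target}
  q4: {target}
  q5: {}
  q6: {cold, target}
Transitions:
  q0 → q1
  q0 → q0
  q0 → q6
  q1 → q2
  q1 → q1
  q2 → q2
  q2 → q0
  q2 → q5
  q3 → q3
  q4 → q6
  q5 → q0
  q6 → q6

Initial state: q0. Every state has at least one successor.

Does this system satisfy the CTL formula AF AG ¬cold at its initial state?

States satisfying AG ¬cold: {q3}.
States satisfying AF AG ¬cold: {q3}.
There is a path from q0 along which AG ¬cold never holds.
q0 ∉ Sat(AF AG ¬cold).

Does not hold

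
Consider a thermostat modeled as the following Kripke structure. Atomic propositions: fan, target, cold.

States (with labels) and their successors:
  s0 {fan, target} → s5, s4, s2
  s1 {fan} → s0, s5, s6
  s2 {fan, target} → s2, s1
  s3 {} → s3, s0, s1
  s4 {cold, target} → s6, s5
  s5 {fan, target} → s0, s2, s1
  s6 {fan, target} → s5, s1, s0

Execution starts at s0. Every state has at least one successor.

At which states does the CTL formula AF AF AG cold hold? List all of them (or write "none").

none

States satisfying AF AG cold: ∅.
States satisfying AF AF AG cold: ∅.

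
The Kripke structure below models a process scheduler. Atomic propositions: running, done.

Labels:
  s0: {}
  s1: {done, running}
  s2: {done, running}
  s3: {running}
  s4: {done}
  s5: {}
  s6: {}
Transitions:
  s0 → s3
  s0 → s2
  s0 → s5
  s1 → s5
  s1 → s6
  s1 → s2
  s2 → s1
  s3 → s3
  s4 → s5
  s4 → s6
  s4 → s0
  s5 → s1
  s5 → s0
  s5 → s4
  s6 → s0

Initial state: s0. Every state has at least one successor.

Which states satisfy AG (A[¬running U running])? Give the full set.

States satisfying A[¬running U running]: {s1, s2, s3}.
States satisfying AG (A[¬running U running]): {s3}.

{s3}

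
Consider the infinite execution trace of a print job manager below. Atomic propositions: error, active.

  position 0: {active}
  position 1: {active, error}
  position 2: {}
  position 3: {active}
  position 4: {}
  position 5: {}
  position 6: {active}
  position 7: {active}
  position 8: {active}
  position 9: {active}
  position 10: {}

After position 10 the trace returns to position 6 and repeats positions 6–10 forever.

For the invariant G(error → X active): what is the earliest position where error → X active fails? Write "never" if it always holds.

Check error → X active at each position in order: 0 ✓.
At position 1 the labels are {active, error} and the next position 2 has {}, so error → X active is false there. This is the first violation.

1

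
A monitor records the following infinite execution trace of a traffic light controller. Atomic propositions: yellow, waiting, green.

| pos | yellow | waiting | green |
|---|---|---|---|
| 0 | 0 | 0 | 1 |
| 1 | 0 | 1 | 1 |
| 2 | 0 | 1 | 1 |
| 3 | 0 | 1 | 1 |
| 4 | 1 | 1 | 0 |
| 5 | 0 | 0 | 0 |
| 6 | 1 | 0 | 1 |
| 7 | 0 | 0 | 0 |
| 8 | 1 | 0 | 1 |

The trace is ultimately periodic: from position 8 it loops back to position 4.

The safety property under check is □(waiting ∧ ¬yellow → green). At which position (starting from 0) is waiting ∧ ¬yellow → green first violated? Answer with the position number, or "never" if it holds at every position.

never

waiting ∧ ¬yellow → green holds at every position 0..8, and those are all the positions the trace ever visits, so the invariant □(waiting ∧ ¬yellow → green) is never violated.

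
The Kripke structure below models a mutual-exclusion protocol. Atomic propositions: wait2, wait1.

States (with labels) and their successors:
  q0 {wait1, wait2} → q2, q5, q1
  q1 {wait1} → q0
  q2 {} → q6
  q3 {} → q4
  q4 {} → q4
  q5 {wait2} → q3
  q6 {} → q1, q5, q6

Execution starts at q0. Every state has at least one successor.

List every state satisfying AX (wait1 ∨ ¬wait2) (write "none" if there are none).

States satisfying wait1 ∨ ¬wait2: {q0, q1, q2, q3, q4, q6}.
States satisfying AX (wait1 ∨ ¬wait2): {q1, q2, q3, q4, q5}.

{q1, q2, q3, q4, q5}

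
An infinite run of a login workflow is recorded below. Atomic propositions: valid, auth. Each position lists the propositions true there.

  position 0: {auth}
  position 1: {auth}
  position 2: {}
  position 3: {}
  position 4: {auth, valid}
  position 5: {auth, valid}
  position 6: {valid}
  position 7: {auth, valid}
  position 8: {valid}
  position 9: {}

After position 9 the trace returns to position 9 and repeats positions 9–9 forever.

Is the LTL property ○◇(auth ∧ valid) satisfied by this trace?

Yes

The position after 0 is 1; ◇(auth ∧ valid) is true there.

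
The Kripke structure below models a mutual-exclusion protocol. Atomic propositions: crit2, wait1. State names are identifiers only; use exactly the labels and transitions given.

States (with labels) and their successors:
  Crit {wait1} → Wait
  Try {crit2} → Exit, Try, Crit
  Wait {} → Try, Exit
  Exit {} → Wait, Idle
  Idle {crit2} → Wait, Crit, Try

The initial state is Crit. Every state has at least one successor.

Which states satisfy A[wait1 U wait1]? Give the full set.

{Crit}

States satisfying wait1: {Crit}.
States satisfying A[wait1 U wait1]: {Crit}.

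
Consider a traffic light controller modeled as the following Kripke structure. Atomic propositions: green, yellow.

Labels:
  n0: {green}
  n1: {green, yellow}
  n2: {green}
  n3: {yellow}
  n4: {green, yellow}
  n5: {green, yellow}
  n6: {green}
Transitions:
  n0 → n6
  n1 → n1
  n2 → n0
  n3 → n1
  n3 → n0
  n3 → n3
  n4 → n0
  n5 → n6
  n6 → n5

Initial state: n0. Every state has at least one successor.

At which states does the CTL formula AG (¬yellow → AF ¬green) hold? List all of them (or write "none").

States satisfying ¬yellow → AF ¬green: {n1, n3, n4, n5}.
States satisfying AG (¬yellow → AF ¬green): {n1}.

{n1}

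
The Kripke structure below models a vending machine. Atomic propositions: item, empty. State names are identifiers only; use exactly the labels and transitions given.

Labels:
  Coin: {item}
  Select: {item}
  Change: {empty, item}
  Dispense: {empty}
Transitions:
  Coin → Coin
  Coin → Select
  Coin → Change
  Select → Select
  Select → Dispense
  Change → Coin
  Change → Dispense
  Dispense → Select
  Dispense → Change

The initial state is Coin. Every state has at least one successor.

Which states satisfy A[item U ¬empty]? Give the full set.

States satisfying item: {Coin, Select, Change}.
States satisfying ¬empty: {Coin, Select}.
States satisfying A[item U ¬empty]: {Coin, Select}.

{Coin, Select}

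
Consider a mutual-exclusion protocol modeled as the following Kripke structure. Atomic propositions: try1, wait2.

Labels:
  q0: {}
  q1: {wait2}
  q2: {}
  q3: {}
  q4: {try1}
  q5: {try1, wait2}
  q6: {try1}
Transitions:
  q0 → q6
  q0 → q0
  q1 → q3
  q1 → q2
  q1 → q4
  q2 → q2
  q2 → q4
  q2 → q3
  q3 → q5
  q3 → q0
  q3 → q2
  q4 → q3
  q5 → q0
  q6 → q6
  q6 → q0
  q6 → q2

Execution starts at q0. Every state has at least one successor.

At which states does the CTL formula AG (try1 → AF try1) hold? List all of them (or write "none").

{q0, q1, q2, q3, q4, q5, q6}

States satisfying try1 → AF try1: {q0, q1, q2, q3, q4, q5, q6}.
States satisfying AG (try1 → AF try1): {q0, q1, q2, q3, q4, q5, q6}.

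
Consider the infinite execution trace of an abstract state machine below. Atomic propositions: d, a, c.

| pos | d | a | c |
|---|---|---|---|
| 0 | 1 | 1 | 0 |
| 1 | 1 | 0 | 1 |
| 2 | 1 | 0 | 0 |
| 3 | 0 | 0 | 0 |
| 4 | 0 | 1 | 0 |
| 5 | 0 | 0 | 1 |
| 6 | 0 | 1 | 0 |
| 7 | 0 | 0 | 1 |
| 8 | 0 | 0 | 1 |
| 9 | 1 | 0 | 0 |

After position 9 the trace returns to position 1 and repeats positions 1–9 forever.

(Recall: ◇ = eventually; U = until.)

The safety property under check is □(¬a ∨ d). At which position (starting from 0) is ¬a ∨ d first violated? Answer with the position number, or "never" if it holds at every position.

4

Check ¬a ∨ d at each position in order: 0 ✓, 1 ✓, 2 ✓, 3 ✓.
At position 4 the labels are {a}, so ¬a ∨ d is false there. This is the first violation.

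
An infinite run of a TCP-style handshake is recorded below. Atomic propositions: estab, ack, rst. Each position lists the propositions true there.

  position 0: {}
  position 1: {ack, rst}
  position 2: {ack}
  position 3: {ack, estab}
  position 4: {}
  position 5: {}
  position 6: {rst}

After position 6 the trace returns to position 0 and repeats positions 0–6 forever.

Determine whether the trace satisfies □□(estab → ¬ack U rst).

Violated

□(estab → ¬ack U rst) must hold at every position from 0 onward. It fails at position 0, so □□(estab → ¬ack U rst) is false.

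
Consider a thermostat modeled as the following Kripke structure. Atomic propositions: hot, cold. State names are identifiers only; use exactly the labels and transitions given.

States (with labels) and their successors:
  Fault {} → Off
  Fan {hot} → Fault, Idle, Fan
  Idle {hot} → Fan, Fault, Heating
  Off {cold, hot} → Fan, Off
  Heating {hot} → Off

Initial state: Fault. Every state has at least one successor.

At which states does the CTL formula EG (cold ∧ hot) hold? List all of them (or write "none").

{Off}

States satisfying cold ∧ hot: {Off}.
States satisfying EG (cold ∧ hot): {Off}.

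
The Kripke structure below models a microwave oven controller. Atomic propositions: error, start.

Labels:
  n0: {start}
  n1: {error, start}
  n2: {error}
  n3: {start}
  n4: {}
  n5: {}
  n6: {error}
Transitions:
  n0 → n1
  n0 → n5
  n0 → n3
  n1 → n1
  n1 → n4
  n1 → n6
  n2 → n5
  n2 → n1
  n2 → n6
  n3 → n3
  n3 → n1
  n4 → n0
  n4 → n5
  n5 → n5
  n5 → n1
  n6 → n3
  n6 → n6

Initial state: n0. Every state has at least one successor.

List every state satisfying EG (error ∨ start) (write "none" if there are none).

{n0, n1, n2, n3, n6}

States satisfying error ∨ start: {n0, n1, n2, n3, n6}.
States satisfying EG (error ∨ start): {n0, n1, n2, n3, n6}.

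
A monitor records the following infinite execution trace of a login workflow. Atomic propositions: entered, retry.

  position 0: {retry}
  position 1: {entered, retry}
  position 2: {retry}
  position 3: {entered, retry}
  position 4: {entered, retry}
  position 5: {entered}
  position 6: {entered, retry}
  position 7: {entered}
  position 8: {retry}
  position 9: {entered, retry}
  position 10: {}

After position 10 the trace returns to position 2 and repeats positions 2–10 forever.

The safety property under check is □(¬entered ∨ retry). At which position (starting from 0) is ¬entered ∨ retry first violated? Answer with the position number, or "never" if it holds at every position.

Check ¬entered ∨ retry at each position in order: 0 ✓, 1 ✓, 2 ✓, 3 ✓, 4 ✓.
At position 5 the labels are {entered}, so ¬entered ∨ retry is false there. This is the first violation.

5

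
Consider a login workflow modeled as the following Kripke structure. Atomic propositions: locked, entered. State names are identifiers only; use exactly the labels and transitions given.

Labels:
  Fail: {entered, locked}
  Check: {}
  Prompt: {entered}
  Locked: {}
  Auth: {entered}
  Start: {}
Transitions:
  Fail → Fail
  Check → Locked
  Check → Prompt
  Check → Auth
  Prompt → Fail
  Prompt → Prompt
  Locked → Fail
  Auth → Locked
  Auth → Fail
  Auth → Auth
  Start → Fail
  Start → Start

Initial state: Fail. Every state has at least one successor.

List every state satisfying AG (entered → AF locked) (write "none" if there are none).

{Fail, Locked, Start}

States satisfying entered → AF locked: {Fail, Check, Locked, Start}.
States satisfying AG (entered → AF locked): {Fail, Locked, Start}.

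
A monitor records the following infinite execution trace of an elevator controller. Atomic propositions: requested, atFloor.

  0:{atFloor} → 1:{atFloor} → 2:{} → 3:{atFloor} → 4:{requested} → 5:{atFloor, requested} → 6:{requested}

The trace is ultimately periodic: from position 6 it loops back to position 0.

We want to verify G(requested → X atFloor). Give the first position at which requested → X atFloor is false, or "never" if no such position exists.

Check requested → X atFloor at each position in order: 0 ✓, 1 ✓, 2 ✓, 3 ✓, 4 ✓.
At position 5 the labels are {atFloor, requested} and the next position 6 has {requested}, so requested → X atFloor is false there. This is the first violation.

5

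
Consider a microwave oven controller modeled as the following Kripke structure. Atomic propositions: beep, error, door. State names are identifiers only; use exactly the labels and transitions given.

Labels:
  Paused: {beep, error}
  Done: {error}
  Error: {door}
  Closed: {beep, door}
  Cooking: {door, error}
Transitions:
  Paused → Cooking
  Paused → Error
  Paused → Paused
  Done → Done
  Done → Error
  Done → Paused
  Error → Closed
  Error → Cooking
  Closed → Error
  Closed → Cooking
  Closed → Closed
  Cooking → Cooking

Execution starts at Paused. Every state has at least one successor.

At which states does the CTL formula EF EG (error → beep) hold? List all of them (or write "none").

States satisfying EG (error → beep): {Paused, Error, Closed}.
States satisfying EF EG (error → beep): {Paused, Done, Error, Closed}.

{Paused, Done, Error, Closed}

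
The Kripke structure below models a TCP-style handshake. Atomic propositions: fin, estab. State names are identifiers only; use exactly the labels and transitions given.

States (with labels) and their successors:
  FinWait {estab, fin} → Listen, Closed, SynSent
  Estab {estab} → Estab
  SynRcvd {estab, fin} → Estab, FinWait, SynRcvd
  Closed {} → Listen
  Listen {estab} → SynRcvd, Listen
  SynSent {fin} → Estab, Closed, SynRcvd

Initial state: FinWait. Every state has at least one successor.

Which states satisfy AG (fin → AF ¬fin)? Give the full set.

{Estab}

States satisfying fin → AF ¬fin: {Estab, Closed, Listen}.
States satisfying AG (fin → AF ¬fin): {Estab}.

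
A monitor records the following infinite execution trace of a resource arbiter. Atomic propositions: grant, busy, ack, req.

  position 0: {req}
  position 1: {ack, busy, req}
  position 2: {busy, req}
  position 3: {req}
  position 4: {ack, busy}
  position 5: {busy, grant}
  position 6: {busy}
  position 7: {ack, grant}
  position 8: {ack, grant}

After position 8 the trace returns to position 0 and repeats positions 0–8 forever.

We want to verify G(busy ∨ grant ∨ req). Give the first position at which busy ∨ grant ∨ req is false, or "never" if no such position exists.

busy ∨ grant ∨ req holds at every position 0..8, and those are all the positions the trace ever visits, so the invariant G(busy ∨ grant ∨ req) is never violated.

never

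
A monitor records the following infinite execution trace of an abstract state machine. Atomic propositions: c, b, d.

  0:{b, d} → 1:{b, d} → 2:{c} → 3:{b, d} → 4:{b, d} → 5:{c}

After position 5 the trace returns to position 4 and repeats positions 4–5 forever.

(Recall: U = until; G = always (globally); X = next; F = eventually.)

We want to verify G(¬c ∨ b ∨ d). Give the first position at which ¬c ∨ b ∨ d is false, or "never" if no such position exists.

2

Check ¬c ∨ b ∨ d at each position in order: 0 ✓, 1 ✓.
At position 2 the labels are {c}, so ¬c ∨ b ∨ d is false there. This is the first violation.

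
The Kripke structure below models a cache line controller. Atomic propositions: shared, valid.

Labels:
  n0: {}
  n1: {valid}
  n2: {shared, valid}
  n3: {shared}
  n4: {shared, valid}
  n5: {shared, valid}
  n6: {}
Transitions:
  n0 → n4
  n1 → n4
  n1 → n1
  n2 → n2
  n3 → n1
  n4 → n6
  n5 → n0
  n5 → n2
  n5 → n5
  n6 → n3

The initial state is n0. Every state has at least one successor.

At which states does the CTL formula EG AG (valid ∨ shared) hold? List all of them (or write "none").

{n2}

States satisfying AG (valid ∨ shared): {n2}.
States satisfying EG AG (valid ∨ shared): {n2}.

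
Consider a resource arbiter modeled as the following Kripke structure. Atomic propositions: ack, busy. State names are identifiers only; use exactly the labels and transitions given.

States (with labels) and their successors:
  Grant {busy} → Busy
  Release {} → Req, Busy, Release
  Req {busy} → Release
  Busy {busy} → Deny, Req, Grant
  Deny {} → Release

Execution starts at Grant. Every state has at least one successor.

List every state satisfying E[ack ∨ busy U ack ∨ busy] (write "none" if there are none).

{Grant, Req, Busy}

States satisfying ack ∨ busy: {Grant, Req, Busy}.
States satisfying E[ack ∨ busy U ack ∨ busy]: {Grant, Req, Busy}.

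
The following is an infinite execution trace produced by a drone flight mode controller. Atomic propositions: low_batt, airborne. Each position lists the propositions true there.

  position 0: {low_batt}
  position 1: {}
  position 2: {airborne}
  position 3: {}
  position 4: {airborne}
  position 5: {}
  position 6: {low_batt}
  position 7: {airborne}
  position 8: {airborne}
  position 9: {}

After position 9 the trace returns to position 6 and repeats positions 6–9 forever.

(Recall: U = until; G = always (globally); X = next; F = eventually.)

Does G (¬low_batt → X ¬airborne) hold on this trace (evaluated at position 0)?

¬low_batt → X ¬airborne must hold at every position from 0 onward. It fails at position 1, so G (¬low_batt → X ¬airborne) is false.
Positions where ¬low_batt holds: 1, 2, 3, 4, 5, 7, 8, 9.
Check X ¬airborne at each: 1→fails, 2→ok, 3→fails, 4→ok, 5→ok, 7→fails, 8→ok, 9→ok.

Does not hold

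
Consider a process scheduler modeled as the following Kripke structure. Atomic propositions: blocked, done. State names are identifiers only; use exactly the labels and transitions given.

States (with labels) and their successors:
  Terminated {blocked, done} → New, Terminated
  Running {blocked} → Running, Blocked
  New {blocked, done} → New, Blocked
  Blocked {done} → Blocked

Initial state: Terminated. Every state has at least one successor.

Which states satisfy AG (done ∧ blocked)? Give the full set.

States satisfying done ∧ blocked: {Terminated, New}.
States satisfying AG (done ∧ blocked): ∅.

none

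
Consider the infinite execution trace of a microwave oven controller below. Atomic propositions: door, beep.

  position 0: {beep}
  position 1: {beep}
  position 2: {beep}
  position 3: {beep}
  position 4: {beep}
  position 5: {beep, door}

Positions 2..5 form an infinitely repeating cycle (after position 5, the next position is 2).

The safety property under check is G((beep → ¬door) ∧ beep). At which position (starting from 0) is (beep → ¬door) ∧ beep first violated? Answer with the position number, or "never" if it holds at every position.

5

Check (beep → ¬door) ∧ beep at each position in order: 0 ✓, 1 ✓, 2 ✓, 3 ✓, 4 ✓.
At position 5 the labels are {beep, door}, so (beep → ¬door) ∧ beep is false there. This is the first violation.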